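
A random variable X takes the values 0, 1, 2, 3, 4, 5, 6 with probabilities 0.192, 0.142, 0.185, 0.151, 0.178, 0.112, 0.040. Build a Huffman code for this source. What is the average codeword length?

Repeatedly combine the two least-probable nodes; the expected code length is the sum of the merged weights.
merge 1/25 + 14/125 → 19/125
merge 71/500 + 151/1000 → 293/1000
merge 19/125 + 89/500 → 33/100
merge 37/200 + 24/125 → 377/1000
merge 293/1000 + 33/100 → 623/1000
merge 377/1000 + 623/1000 → 1
L = 19/125 + 293/1000 + 33/100 + 377/1000 + 623/1000 + 1 = 111/40 = 2.775 bits/symbol.

2.775 bits/symbol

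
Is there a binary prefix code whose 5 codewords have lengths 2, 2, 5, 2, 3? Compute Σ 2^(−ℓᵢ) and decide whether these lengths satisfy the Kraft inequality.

With common denominator 2^5 = 32: Σ 2^(−ℓᵢ) = 8/32 + 8/32 + 1/32 + 8/32 + 4/32 = 29/32 = 0.90625.
Kraft's inequality requires Σ ≤ 1; here Σ = 0.90625 ≤ 1, so such a prefix code exists.

0.90625; yes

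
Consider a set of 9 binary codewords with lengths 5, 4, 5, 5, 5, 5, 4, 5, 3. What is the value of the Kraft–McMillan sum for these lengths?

With common denominator 2^5 = 32: Σ 2^(−ℓᵢ) = 1/32 + 2/32 + 1/32 + 1/32 + 1/32 + 1/32 + 2/32 + 1/32 + 4/32 = 14/32 = 0.4375.

0.4375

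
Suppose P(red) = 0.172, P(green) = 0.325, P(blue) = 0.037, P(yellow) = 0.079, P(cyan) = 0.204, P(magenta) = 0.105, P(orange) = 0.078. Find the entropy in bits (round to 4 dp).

H = −Σ pᵢ log₂ pᵢ.
−0.172·log₂(0.172) = 0.4368
−0.325·log₂(0.325) = 0.5270
−0.037·log₂(0.037) = 0.1760
−0.079·log₂(0.079) = 0.2893
−0.204·log₂(0.204) = 0.4678
−0.105·log₂(0.105) = 0.3414
−0.078·log₂(0.078) = 0.2871
Sum ≈ 2.5254 → 2.5254 bits.

2.5254 bits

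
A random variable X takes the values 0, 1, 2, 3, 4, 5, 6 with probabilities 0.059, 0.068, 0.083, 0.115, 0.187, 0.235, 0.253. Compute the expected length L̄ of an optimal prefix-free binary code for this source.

2.639 bits/symbol

Repeatedly combine the two least-probable nodes; the expected code length is the sum of the merged weights.
merge 59/1000 + 17/250 → 127/1000
merge 83/1000 + 23/200 → 99/500
merge 127/1000 + 187/1000 → 157/500
merge 99/500 + 47/200 → 433/1000
merge 253/1000 + 157/500 → 567/1000
merge 433/1000 + 567/1000 → 1
L = 127/1000 + 99/500 + 157/500 + 433/1000 + 567/1000 + 1 = 2639/1000 = 2.639 bits/symbol.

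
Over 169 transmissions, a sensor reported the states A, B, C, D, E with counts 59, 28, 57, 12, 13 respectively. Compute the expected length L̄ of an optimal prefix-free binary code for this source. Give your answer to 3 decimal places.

2.112 bits/symbol

Probabilities are the counts divided by 169.
Repeatedly combine the two least-probable nodes; the expected code length is the sum of the merged weights.
merge 12/169 + 1/13 → 25/169
merge 25/169 + 28/169 → 53/169
merge 53/169 + 57/169 → 110/169
merge 59/169 + 110/169 → 1
L = 25/169 + 53/169 + 110/169 + 1 = 357/169 ≈ 2.112 bits/symbol.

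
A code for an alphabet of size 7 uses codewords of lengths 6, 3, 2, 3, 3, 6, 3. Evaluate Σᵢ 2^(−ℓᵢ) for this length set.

0.78125

With common denominator 2^6 = 64: Σ 2^(−ℓᵢ) = 1/64 + 8/64 + 16/64 + 8/64 + 8/64 + 1/64 + 8/64 = 50/64 = 0.78125.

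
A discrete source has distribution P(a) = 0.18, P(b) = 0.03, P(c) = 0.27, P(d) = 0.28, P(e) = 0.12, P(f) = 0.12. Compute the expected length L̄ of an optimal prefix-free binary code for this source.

Repeatedly combine the two least-probable nodes; the expected code length is the sum of the merged weights.
merge 3/100 + 3/25 → 3/20
merge 3/25 + 3/20 → 27/100
merge 9/50 + 27/100 → 9/20
merge 27/100 + 7/25 → 11/20
merge 9/20 + 11/20 → 1
L = 3/20 + 27/100 + 9/20 + 11/20 + 1 = 121/50 = 2.42 bits/symbol.

2.42 bits/symbol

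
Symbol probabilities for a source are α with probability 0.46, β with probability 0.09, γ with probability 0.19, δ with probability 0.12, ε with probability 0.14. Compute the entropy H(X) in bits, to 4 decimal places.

2.0474 bits

H = −Σ pᵢ log₂ pᵢ.
−0.46·log₂(0.46) = 0.5153
−0.09·log₂(0.09) = 0.3127
−0.19·log₂(0.19) = 0.4552
−0.12·log₂(0.12) = 0.3671
−0.14·log₂(0.14) = 0.3971
Sum ≈ 2.0474 → 2.0474 bits.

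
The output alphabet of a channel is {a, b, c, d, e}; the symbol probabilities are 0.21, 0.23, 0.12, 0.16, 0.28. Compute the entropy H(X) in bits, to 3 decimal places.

2.265 bits

H = −Σ pᵢ log₂ pᵢ.
−0.21·log₂(0.21) = 0.4728
−0.23·log₂(0.23) = 0.4877
−0.12·log₂(0.12) = 0.3671
−0.16·log₂(0.16) = 0.4230
−0.28·log₂(0.28) = 0.5142
Sum ≈ 2.2648 → 2.265 bits.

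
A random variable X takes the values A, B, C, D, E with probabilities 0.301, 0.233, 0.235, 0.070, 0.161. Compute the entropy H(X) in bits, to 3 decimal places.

2.195 bits

H = −Σ pᵢ log₂ pᵢ.
−0.301·log₂(0.301) = 0.5214
−0.233·log₂(0.233) = 0.4897
−0.235·log₂(0.235) = 0.4910
−0.070·log₂(0.070) = 0.2686
−0.161·log₂(0.161) = 0.4242
Sum ≈ 2.1948 → 2.195 bits.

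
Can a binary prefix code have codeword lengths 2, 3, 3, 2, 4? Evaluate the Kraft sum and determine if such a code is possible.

With common denominator 2^4 = 16: Σ 2^(−ℓᵢ) = 4/16 + 2/16 + 2/16 + 4/16 + 1/16 = 13/16 = 0.8125.
Kraft's inequality requires Σ ≤ 1; here Σ = 0.8125 ≤ 1, so such a prefix code exists.

0.8125; yes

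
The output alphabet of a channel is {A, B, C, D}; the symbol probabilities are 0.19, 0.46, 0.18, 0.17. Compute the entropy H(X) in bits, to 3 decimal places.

H = −Σ pᵢ log₂ pᵢ.
−0.19·log₂(0.19) = 0.4552
−0.46·log₂(0.46) = 0.5153
−0.18·log₂(0.18) = 0.4453
−0.17·log₂(0.17) = 0.4346
Sum ≈ 1.8505 → 1.850 bits.

1.850 bits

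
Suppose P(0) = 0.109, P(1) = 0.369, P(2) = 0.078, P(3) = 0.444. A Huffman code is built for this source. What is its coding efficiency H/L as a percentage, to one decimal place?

Entropy H = −Σ p log₂ p ≈ 1.6864 bits.
Huffman merges: 39/500+109/1000→187/1000; 187/1000+369/1000→139/250; 111/250+139/250→1. L = 1743/1000 ≈ 1.7430.
Efficiency = H/L = 1.6864/1.7430 = 96.8%.

96.8%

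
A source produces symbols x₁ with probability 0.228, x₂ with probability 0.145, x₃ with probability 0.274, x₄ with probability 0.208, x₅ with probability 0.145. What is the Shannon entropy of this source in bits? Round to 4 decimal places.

2.2772 bits

H = −Σ pᵢ log₂ pᵢ.
−0.228·log₂(0.228) = 0.4863
−0.145·log₂(0.145) = 0.4040
−0.274·log₂(0.274) = 0.5118
−0.208·log₂(0.208) = 0.4712
−0.145·log₂(0.145) = 0.4040
Sum ≈ 2.2772 → 2.2772 bits.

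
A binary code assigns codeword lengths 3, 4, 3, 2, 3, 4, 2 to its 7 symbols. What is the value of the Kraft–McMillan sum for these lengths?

With common denominator 2^4 = 16: Σ 2^(−ℓᵢ) = 2/16 + 1/16 + 2/16 + 4/16 + 2/16 + 1/16 + 4/16 = 16/16 = 1.

1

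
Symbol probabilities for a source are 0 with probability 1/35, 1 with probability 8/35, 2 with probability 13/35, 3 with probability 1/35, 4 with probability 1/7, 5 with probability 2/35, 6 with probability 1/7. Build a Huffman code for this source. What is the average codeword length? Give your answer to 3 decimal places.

Repeatedly combine the two least-probable nodes; the expected code length is the sum of the merged weights.
merge 1/35 + 1/35 → 2/35
merge 2/35 + 2/35 → 4/35
merge 4/35 + 1/7 → 9/35
merge 1/7 + 8/35 → 13/35
merge 9/35 + 13/35 → 22/35
merge 13/35 + 22/35 → 1
L = 2/35 + 4/35 + 9/35 + 13/35 + 22/35 + 1 = 17/7 ≈ 2.429 bits/symbol.

2.429 bits/symbol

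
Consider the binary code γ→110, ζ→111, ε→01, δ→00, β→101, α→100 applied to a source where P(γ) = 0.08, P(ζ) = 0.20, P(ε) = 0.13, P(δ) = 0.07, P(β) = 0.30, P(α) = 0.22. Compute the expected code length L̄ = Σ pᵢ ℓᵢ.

2.8 bits/symbol

L̄ = Σ pᵢ·ℓᵢ = 0.08·3 + 0.20·3 + 0.13·2 + 0.07·2 + 0.30·3 + 0.22·3 = 2.8 bits/symbol.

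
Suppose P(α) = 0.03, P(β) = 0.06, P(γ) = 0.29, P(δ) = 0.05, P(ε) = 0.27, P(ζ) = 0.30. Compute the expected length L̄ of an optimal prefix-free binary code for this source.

Repeatedly combine the two least-probable nodes; the expected code length is the sum of the merged weights.
merge 3/100 + 1/20 → 2/25
merge 3/50 + 2/25 → 7/50
merge 7/50 + 27/100 → 41/100
merge 29/100 + 3/10 → 59/100
merge 41/100 + 59/100 → 1
L = 2/25 + 7/50 + 41/100 + 59/100 + 1 = 111/50 = 2.22 bits/symbol.

2.22 bits/symbol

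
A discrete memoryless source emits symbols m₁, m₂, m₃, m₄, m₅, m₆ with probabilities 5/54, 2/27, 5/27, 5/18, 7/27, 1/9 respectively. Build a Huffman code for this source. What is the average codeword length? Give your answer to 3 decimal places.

2.444 bits/symbol

Repeatedly combine the two least-probable nodes; the expected code length is the sum of the merged weights.
merge 2/27 + 5/54 → 1/6
merge 1/9 + 1/6 → 5/18
merge 5/27 + 7/27 → 4/9
merge 5/18 + 5/18 → 5/9
merge 4/9 + 5/9 → 1
L = 1/6 + 5/18 + 4/9 + 5/9 + 1 = 22/9 ≈ 2.444 bits/symbol.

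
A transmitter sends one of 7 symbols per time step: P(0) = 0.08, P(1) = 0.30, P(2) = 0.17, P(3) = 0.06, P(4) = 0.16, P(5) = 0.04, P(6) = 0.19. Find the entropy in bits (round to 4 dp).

H = −Σ pᵢ log₂ pᵢ.
−0.08·log₂(0.08) = 0.2915
−0.30·log₂(0.30) = 0.5211
−0.17·log₂(0.17) = 0.4346
−0.06·log₂(0.06) = 0.2435
−0.16·log₂(0.16) = 0.4230
−0.04·log₂(0.04) = 0.1858
−0.19·log₂(0.19) = 0.4552
Sum ≈ 2.5547 → 2.5547 bits.

2.5547 bits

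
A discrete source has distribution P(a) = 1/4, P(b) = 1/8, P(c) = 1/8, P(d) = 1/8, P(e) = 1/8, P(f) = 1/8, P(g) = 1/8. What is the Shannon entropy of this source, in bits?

Each probability is a power of 1/2, so log₂(1/p) is an integer.
H = Σ p·log₂(1/p) = 1/4·2 + 1/8·3 + 1/8·3 + 1/8·3 + 1/8·3 + 1/8·3 + 1/8·3 = 2.75 bits.

2.75 bits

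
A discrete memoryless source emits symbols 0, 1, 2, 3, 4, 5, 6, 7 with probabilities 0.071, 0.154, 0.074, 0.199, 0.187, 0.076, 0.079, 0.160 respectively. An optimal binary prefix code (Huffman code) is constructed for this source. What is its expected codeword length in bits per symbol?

2.914 bits/symbol

Repeatedly combine the two least-probable nodes; the expected code length is the sum of the merged weights.
merge 71/1000 + 37/500 → 29/200
merge 19/250 + 79/1000 → 31/200
merge 29/200 + 77/500 → 299/1000
merge 31/200 + 4/25 → 63/200
merge 187/1000 + 199/1000 → 193/500
merge 299/1000 + 63/200 → 307/500
merge 193/500 + 307/500 → 1
L = 29/200 + 31/200 + 299/1000 + 63/200 + 193/500 + 307/500 + 1 = 1457/500 = 2.914 bits/symbol.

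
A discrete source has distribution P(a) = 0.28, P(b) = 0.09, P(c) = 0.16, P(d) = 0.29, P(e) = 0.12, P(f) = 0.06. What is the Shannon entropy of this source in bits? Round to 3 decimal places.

2.378 bits

H = −Σ pᵢ log₂ pᵢ.
−0.28·log₂(0.28) = 0.5142
−0.09·log₂(0.09) = 0.3127
−0.16·log₂(0.16) = 0.4230
−0.29·log₂(0.29) = 0.5179
−0.12·log₂(0.12) = 0.3671
−0.06·log₂(0.06) = 0.2435
Sum ≈ 2.3784 → 2.378 bits.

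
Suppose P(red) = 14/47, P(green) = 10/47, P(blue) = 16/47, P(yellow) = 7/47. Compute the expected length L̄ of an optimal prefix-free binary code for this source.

Repeatedly combine the two least-probable nodes; the expected code length is the sum of the merged weights.
merge 7/47 + 10/47 → 17/47
merge 14/47 + 16/47 → 30/47
merge 17/47 + 30/47 → 1
L = 17/47 + 30/47 + 1 = 2 bits/symbol.

2 bits/symbol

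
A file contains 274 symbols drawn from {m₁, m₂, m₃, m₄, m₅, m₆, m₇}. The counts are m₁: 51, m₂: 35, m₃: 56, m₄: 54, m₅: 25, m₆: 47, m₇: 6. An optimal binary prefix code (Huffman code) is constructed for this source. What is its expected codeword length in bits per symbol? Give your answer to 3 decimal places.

Probabilities are the counts divided by 274.
Repeatedly combine the two least-probable nodes; the expected code length is the sum of the merged weights.
merge 3/137 + 25/274 → 31/274
merge 31/274 + 35/274 → 33/137
merge 47/274 + 51/274 → 49/137
merge 27/137 + 28/137 → 55/137
merge 33/137 + 49/137 → 82/137
merge 55/137 + 82/137 → 1
L = 31/274 + 33/137 + 49/137 + 55/137 + 82/137 + 1 = 743/274 ≈ 2.712 bits/symbol.

2.712 bits/symbol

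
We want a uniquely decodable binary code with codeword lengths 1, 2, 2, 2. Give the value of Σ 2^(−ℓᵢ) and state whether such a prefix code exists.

With common denominator 2^2 = 4: Σ 2^(−ℓᵢ) = 2/4 + 1/4 + 1/4 + 1/4 = 5/4 = 1.25.
Kraft's inequality requires Σ ≤ 1; here Σ = 1.25 > 1, so no such prefix code exists.

1.25; no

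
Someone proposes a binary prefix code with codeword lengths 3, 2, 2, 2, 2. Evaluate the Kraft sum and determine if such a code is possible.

1.125; no

With common denominator 2^3 = 8: Σ 2^(−ℓᵢ) = 1/8 + 2/8 + 2/8 + 2/8 + 2/8 = 9/8 = 1.125.
Kraft's inequality requires Σ ≤ 1; here Σ = 1.125 > 1, so no such prefix code exists.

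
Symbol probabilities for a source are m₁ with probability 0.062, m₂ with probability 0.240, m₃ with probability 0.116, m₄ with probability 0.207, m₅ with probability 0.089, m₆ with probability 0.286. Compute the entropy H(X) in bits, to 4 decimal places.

H = −Σ pᵢ log₂ pᵢ.
−0.062·log₂(0.062) = 0.2487
−0.240·log₂(0.240) = 0.4941
−0.116·log₂(0.116) = 0.3605
−0.207·log₂(0.207) = 0.4704
−0.089·log₂(0.089) = 0.3106
−0.286·log₂(0.286) = 0.5165
Sum ≈ 2.4008 → 2.4008 bits.

2.4008 bits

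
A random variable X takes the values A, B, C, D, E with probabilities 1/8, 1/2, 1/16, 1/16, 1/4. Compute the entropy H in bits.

Each probability is a power of 1/2, so log₂(1/p) is an integer.
H = Σ p·log₂(1/p) = 1/8·3 + 1/2·1 + 1/16·4 + 1/16·4 + 1/4·2 = 1.875 bits.

1.875 bits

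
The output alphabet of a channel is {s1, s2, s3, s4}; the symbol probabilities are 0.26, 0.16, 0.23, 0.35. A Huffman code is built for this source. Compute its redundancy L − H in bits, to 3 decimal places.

Entropy H = −Σ p log₂ p ≈ 1.9461 bits.
Huffman merges: 4/25+23/100→39/100; 13/50+7/20→61/100; 39/100+61/100→1. L = 2 ≈ 2.0000.
L − H = 2.0000 − 1.9461 = 0.054 bits.

0.054 bits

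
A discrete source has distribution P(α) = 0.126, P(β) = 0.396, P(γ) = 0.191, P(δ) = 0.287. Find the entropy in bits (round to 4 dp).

H = −Σ pᵢ log₂ pᵢ.
−0.126·log₂(0.126) = 0.3766
−0.396·log₂(0.396) = 0.5292
−0.191·log₂(0.191) = 0.4562
−0.287·log₂(0.287) = 0.5169
Sum ≈ 1.8788 → 1.8788 bits.

1.8788 bits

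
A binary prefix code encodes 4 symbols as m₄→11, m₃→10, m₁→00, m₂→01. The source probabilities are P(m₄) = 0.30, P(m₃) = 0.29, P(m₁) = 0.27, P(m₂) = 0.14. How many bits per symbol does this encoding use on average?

L̄ = Σ pᵢ·ℓᵢ = 0.30·2 + 0.29·2 + 0.27·2 + 0.14·2 = 2 bits/symbol.

2 bits/symbol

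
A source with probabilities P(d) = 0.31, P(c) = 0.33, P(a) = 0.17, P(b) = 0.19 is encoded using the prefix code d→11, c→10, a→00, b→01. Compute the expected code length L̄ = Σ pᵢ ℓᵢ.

2 bits/symbol

L̄ = Σ pᵢ·ℓᵢ = 0.31·2 + 0.33·2 + 0.17·2 + 0.19·2 = 2 bits/symbol.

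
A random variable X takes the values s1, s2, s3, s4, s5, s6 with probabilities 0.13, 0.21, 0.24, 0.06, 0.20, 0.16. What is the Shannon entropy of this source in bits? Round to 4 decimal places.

2.4805 bits

H = −Σ pᵢ log₂ pᵢ.
−0.13·log₂(0.13) = 0.3826
−0.21·log₂(0.21) = 0.4728
−0.24·log₂(0.24) = 0.4941
−0.06·log₂(0.06) = 0.2435
−0.20·log₂(0.20) = 0.4644
−0.16·log₂(0.16) = 0.4230
Sum ≈ 2.4805 → 2.4805 bits.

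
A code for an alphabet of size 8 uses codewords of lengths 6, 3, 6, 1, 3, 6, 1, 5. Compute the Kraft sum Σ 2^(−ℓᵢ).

1.328125

With common denominator 2^6 = 64: Σ 2^(−ℓᵢ) = 1/64 + 8/64 + 1/64 + 32/64 + 8/64 + 1/64 + 32/64 + 2/64 = 85/64 = 1.328125.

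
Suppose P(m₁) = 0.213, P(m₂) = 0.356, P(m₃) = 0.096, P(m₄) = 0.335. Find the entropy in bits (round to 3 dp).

H = −Σ pᵢ log₂ pᵢ.
−0.213·log₂(0.213) = 0.4752
−0.356·log₂(0.356) = 0.5305
−0.096·log₂(0.096) = 0.3246
−0.335·log₂(0.335) = 0.5286
Sum ≈ 1.8588 → 1.859 bits.

1.859 bits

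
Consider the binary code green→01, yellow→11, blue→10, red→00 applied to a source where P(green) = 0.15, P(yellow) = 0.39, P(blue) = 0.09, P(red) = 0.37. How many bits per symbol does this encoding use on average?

L̄ = Σ pᵢ·ℓᵢ = 0.15·2 + 0.39·2 + 0.09·2 + 0.37·2 = 2 bits/symbol.

2 bits/symbol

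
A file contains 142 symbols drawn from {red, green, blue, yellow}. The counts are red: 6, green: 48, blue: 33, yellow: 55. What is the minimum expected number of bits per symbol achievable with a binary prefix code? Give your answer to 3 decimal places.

1.887 bits/symbol

Probabilities are the counts divided by 142.
Repeatedly combine the two least-probable nodes; the expected code length is the sum of the merged weights.
merge 3/71 + 33/142 → 39/142
merge 39/142 + 24/71 → 87/142
merge 55/142 + 87/142 → 1
L = 39/142 + 87/142 + 1 = 134/71 ≈ 1.887 bits/symbol.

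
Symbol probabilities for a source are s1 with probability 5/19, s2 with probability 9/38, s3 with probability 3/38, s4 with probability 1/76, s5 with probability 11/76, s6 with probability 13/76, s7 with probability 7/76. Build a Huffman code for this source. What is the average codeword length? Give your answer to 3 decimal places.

2.592 bits/symbol

Repeatedly combine the two least-probable nodes; the expected code length is the sum of the merged weights.
merge 1/76 + 3/38 → 7/76
merge 7/76 + 7/76 → 7/38
merge 11/76 + 13/76 → 6/19
merge 7/38 + 9/38 → 8/19
merge 5/19 + 6/19 → 11/19
merge 8/19 + 11/19 → 1
L = 7/76 + 7/38 + 6/19 + 8/19 + 11/19 + 1 = 197/76 ≈ 2.592 bits/symbol.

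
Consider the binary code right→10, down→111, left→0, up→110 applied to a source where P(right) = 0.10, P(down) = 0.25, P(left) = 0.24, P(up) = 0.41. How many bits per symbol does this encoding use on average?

2.42 bits/symbol

L̄ = Σ pᵢ·ℓᵢ = 0.10·2 + 0.25·3 + 0.24·1 + 0.41·3 = 2.42 bits/symbol.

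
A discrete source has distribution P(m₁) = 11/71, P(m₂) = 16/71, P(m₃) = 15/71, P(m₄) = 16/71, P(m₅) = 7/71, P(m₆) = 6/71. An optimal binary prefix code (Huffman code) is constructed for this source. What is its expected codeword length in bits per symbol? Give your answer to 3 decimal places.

2.521 bits/symbol

Repeatedly combine the two least-probable nodes; the expected code length is the sum of the merged weights.
merge 6/71 + 7/71 → 13/71
merge 11/71 + 13/71 → 24/71
merge 15/71 + 16/71 → 31/71
merge 16/71 + 24/71 → 40/71
merge 31/71 + 40/71 → 1
L = 13/71 + 24/71 + 31/71 + 40/71 + 1 = 179/71 ≈ 2.521 bits/symbol.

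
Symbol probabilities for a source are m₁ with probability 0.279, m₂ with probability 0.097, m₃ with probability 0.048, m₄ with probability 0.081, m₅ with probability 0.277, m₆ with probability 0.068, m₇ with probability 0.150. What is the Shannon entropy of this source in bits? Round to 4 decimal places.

H = −Σ pᵢ log₂ pᵢ.
−0.279·log₂(0.279) = 0.5138
−0.097·log₂(0.097) = 0.3265
−0.048·log₂(0.048) = 0.2103
−0.081·log₂(0.081) = 0.2937
−0.277·log₂(0.277) = 0.5130
−0.068·log₂(0.068) = 0.2637
−0.150·log₂(0.150) = 0.4105
Sum ≈ 2.5316 → 2.5316 bits.

2.5316 bits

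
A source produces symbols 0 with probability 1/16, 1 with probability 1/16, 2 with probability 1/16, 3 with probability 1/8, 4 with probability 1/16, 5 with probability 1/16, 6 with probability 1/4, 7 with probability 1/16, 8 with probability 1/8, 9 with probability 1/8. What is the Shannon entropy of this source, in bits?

3.125 bits

Each probability is a power of 1/2, so log₂(1/p) is an integer.
H = Σ p·log₂(1/p) = 1/16·4 + 1/16·4 + 1/16·4 + 1/8·3 + 1/16·4 + 1/16·4 + 1/4·2 + 1/16·4 + 1/8·3 + 1/8·3 = 3.125 bits.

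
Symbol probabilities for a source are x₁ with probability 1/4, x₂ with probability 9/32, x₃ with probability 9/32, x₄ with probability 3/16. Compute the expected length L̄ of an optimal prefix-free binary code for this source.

2 bits/symbol

Repeatedly combine the two least-probable nodes; the expected code length is the sum of the merged weights.
merge 3/16 + 1/4 → 7/16
merge 9/32 + 9/32 → 9/16
merge 7/16 + 9/16 → 1
L = 7/16 + 9/16 + 1 = 2 bits/symbol.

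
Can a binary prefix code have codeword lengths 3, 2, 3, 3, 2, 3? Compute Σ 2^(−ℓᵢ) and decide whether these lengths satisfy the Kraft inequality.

1; yes

With common denominator 2^3 = 8: Σ 2^(−ℓᵢ) = 1/8 + 2/8 + 1/8 + 1/8 + 2/8 + 1/8 = 8/8 = 1.
Kraft's inequality requires Σ ≤ 1; here Σ = 1 ≤ 1, so such a prefix code exists.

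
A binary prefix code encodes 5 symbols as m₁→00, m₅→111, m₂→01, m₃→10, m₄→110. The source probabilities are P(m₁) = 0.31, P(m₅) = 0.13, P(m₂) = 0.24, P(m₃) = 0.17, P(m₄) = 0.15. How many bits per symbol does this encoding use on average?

L̄ = Σ pᵢ·ℓᵢ = 0.31·2 + 0.13·3 + 0.24·2 + 0.17·2 + 0.15·3 = 2.28 bits/symbol.

2.28 bits/symbol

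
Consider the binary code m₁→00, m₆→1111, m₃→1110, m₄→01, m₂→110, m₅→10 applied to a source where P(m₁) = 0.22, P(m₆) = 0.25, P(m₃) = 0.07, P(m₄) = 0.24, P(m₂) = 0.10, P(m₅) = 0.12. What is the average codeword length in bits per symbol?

L̄ = Σ pᵢ·ℓᵢ = 0.22·2 + 0.25·4 + 0.07·4 + 0.24·2 + 0.10·3 + 0.12·2 = 2.74 bits/symbol.

2.74 bits/symbol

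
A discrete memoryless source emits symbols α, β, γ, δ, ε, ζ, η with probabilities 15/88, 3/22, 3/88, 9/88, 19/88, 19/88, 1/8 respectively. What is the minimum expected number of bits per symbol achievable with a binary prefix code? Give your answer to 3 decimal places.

2.705 bits/symbol

Repeatedly combine the two least-probable nodes; the expected code length is the sum of the merged weights.
merge 3/88 + 9/88 → 3/22
merge 1/8 + 3/22 → 23/88
merge 3/22 + 15/88 → 27/88
merge 19/88 + 19/88 → 19/44
merge 23/88 + 27/88 → 25/44
merge 19/44 + 25/44 → 1
L = 3/22 + 23/88 + 27/88 + 19/44 + 25/44 + 1 = 119/44 ≈ 2.705 bits/symbol.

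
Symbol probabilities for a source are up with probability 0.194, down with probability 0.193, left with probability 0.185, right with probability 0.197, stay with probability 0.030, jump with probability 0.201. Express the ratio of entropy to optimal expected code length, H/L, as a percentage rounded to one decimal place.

Entropy H = −Σ p log₂ p ≈ 2.4461 bits.
Huffman merges: 3/100+37/200→43/200; 193/1000+97/500→387/1000; 197/1000+201/1000→199/500; 43/200+387/1000→301/500; 199/500+301/500→1. L = 1301/500 ≈ 2.6020.
Efficiency = H/L = 2.4461/2.6020 = 94.0%.

94.0%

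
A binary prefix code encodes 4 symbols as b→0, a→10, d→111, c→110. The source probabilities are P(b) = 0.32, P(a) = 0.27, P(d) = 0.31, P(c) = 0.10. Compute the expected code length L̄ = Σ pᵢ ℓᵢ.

2.09 bits/symbol

L̄ = Σ pᵢ·ℓᵢ = 0.32·1 + 0.27·2 + 0.31·3 + 0.10·3 = 2.09 bits/symbol.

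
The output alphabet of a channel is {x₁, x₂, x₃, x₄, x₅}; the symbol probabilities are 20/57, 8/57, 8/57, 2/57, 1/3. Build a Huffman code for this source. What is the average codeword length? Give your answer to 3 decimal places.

2.140 bits/symbol

Repeatedly combine the two least-probable nodes; the expected code length is the sum of the merged weights.
merge 2/57 + 8/57 → 10/57
merge 8/57 + 10/57 → 6/19
merge 6/19 + 1/3 → 37/57
merge 20/57 + 37/57 → 1
L = 10/57 + 6/19 + 37/57 + 1 = 122/57 ≈ 2.140 bits/symbol.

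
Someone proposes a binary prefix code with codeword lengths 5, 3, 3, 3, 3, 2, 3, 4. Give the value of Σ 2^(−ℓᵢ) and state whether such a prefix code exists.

0.96875; yes

With common denominator 2^5 = 32: Σ 2^(−ℓᵢ) = 1/32 + 4/32 + 4/32 + 4/32 + 4/32 + 8/32 + 4/32 + 2/32 = 31/32 = 0.96875.
Kraft's inequality requires Σ ≤ 1; here Σ = 0.96875 ≤ 1, so such a prefix code exists.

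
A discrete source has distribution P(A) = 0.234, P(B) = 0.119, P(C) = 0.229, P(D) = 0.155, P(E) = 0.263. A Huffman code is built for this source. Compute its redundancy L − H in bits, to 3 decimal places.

0.008 bits

Entropy H = −Σ p log₂ p ≈ 2.2664 bits.
Huffman merges: 119/1000+31/200→137/500; 229/1000+117/500→463/1000; 263/1000+137/500→537/1000; 463/1000+537/1000→1. L = 1137/500 ≈ 2.2740.
L − H = 2.2740 − 2.2664 = 0.008 bits.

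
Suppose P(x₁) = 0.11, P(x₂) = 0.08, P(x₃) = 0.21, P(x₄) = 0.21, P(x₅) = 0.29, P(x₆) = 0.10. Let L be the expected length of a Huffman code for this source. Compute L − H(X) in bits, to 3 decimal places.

Entropy H = −Σ p log₂ p ≈ 2.4375 bits.
Huffman merges: 2/25+1/10→9/50; 11/100+9/50→29/100; 21/100+21/100→21/50; 29/100+29/100→29/50; 21/50+29/50→1. L = 247/100 ≈ 2.4700.
L − H = 2.4700 − 2.4375 = 0.032 bits.

0.032 bits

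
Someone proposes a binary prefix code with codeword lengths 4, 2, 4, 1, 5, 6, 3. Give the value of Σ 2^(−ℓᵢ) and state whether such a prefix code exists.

1.046875; no

With common denominator 2^6 = 64: Σ 2^(−ℓᵢ) = 4/64 + 16/64 + 4/64 + 32/64 + 2/64 + 1/64 + 8/64 = 67/64 = 1.046875.
Kraft's inequality requires Σ ≤ 1; here Σ = 1.046875 > 1, so no such prefix code exists.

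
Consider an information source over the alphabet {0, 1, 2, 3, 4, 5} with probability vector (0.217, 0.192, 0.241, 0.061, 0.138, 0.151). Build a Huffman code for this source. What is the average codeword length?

Repeatedly combine the two least-probable nodes; the expected code length is the sum of the merged weights.
merge 61/1000 + 69/500 → 199/1000
merge 151/1000 + 24/125 → 343/1000
merge 199/1000 + 217/1000 → 52/125
merge 241/1000 + 343/1000 → 73/125
merge 52/125 + 73/125 → 1
L = 199/1000 + 343/1000 + 52/125 + 73/125 + 1 = 1271/500 = 2.542 bits/symbol.

2.542 bits/symbol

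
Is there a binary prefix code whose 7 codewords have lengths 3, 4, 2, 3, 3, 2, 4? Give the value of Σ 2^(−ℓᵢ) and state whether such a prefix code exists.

With common denominator 2^4 = 16: Σ 2^(−ℓᵢ) = 2/16 + 1/16 + 4/16 + 2/16 + 2/16 + 4/16 + 1/16 = 16/16 = 1.
Kraft's inequality requires Σ ≤ 1; here Σ = 1 ≤ 1, so such a prefix code exists.

1; yes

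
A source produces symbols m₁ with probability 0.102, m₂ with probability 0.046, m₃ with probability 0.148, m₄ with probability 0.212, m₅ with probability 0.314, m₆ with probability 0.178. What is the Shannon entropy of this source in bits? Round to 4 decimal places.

2.3906 bits

H = −Σ pᵢ log₂ pᵢ.
−0.102·log₂(0.102) = 0.3359
−0.046·log₂(0.046) = 0.2043
−0.148·log₂(0.148) = 0.4079
−0.212·log₂(0.212) = 0.4744
−0.314·log₂(0.314) = 0.5247
−0.178·log₂(0.178) = 0.4432
Sum ≈ 2.3906 → 2.3906 bits.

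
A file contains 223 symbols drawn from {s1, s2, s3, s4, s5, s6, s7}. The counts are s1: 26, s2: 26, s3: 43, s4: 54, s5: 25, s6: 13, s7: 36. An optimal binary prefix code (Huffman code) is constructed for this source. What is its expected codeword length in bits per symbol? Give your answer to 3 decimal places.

Probabilities are the counts divided by 223.
Repeatedly combine the two least-probable nodes; the expected code length is the sum of the merged weights.
merge 13/223 + 25/223 → 38/223
merge 26/223 + 26/223 → 52/223
merge 36/223 + 38/223 → 74/223
merge 43/223 + 52/223 → 95/223
merge 54/223 + 74/223 → 128/223
merge 95/223 + 128/223 → 1
L = 38/223 + 52/223 + 74/223 + 95/223 + 128/223 + 1 = 610/223 ≈ 2.735 bits/symbol.

2.735 bits/symbol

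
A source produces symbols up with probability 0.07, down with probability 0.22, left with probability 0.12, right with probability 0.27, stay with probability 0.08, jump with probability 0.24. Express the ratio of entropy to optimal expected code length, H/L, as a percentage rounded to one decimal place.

Entropy H = −Σ p log₂ p ≈ 2.4119 bits.
Huffman merges: 7/100+2/25→3/20; 3/25+3/20→27/100; 11/50+6/25→23/50; 27/100+27/100→27/50; 23/50+27/50→1. L = 121/50 ≈ 2.4200.
Efficiency = H/L = 2.4119/2.4200 = 99.7%.

99.7%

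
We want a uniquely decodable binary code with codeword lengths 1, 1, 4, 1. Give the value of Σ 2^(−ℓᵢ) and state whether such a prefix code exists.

With common denominator 2^4 = 16: Σ 2^(−ℓᵢ) = 8/16 + 8/16 + 1/16 + 8/16 = 25/16 = 1.5625.
Kraft's inequality requires Σ ≤ 1; here Σ = 1.5625 > 1, so no such prefix code exists.

1.5625; no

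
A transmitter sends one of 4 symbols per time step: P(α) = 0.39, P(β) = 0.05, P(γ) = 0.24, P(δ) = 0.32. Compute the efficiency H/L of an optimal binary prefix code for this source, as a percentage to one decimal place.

93.0%

Entropy H = −Σ p log₂ p ≈ 1.7661 bits.
Huffman merges: 1/20+6/25→29/100; 29/100+8/25→61/100; 39/100+61/100→1. L = 19/10 ≈ 1.9000.
Efficiency = H/L = 1.7661/1.9000 = 93.0%.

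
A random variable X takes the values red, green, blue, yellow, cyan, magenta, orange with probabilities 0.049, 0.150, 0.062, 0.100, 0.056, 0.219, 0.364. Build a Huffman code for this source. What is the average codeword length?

2.522 bits/symbol

Repeatedly combine the two least-probable nodes; the expected code length is the sum of the merged weights.
merge 49/1000 + 7/125 → 21/200
merge 31/500 + 1/10 → 81/500
merge 21/200 + 3/20 → 51/200
merge 81/500 + 219/1000 → 381/1000
merge 51/200 + 91/250 → 619/1000
merge 381/1000 + 619/1000 → 1
L = 21/200 + 81/500 + 51/200 + 381/1000 + 619/1000 + 1 = 1261/500 = 2.522 bits/symbol.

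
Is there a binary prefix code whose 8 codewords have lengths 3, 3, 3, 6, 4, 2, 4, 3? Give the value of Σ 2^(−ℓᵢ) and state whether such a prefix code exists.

0.890625; yes

With common denominator 2^6 = 64: Σ 2^(−ℓᵢ) = 8/64 + 8/64 + 8/64 + 1/64 + 4/64 + 16/64 + 4/64 + 8/64 = 57/64 = 0.890625.
Kraft's inequality requires Σ ≤ 1; here Σ = 0.890625 ≤ 1, so such a prefix code exists.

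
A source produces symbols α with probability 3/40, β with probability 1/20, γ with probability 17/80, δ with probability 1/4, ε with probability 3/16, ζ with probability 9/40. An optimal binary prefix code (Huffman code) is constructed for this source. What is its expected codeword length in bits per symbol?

Repeatedly combine the two least-probable nodes; the expected code length is the sum of the merged weights.
merge 1/20 + 3/40 → 1/8
merge 1/8 + 3/16 → 5/16
merge 17/80 + 9/40 → 7/16
merge 1/4 + 5/16 → 9/16
merge 7/16 + 9/16 → 1
L = 1/8 + 5/16 + 7/16 + 9/16 + 1 = 39/16 = 2.4375 bits/symbol.

2.4375 bits/symbol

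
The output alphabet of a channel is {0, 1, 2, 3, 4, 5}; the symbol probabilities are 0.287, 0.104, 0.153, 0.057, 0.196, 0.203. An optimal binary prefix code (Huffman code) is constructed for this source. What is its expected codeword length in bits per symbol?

2.475 bits/symbol

Repeatedly combine the two least-probable nodes; the expected code length is the sum of the merged weights.
merge 57/1000 + 13/125 → 161/1000
merge 153/1000 + 161/1000 → 157/500
merge 49/250 + 203/1000 → 399/1000
merge 287/1000 + 157/500 → 601/1000
merge 399/1000 + 601/1000 → 1
L = 161/1000 + 157/500 + 399/1000 + 601/1000 + 1 = 99/40 = 2.475 bits/symbol.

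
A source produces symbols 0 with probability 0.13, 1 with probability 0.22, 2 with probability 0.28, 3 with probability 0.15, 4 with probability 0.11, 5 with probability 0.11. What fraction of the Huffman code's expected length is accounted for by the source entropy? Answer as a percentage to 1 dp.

99.5%

Entropy H = −Σ p log₂ p ≈ 2.4886 bits.
Huffman merges: 11/100+11/100→11/50; 13/100+3/20→7/25; 11/50+11/50→11/25; 7/25+7/25→14/25; 11/25+14/25→1. L = 5/2 ≈ 2.5000.
Efficiency = H/L = 2.4886/2.5000 = 99.5%.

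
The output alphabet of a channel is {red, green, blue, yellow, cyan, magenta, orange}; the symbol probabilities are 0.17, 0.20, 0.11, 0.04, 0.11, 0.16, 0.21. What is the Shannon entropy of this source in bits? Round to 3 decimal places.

2.681 bits

H = −Σ pᵢ log₂ pᵢ.
−0.17·log₂(0.17) = 0.4346
−0.20·log₂(0.20) = 0.4644
−0.11·log₂(0.11) = 0.3503
−0.04·log₂(0.04) = 0.1858
−0.11·log₂(0.11) = 0.3503
−0.16·log₂(0.16) = 0.4230
−0.21·log₂(0.21) = 0.4728
Sum ≈ 2.6811 → 2.681 bits.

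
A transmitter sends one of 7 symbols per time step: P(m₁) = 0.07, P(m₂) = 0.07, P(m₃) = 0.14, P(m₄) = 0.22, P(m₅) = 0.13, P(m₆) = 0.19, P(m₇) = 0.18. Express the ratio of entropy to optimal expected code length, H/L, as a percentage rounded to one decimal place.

98.8%

Entropy H = −Σ p log₂ p ≈ 2.6980 bits.
Huffman merges: 7/100+7/100→7/50; 13/100+7/50→27/100; 7/50+9/50→8/25; 19/100+11/50→41/100; 27/100+8/25→59/100; 41/100+59/100→1. L = 273/100 ≈ 2.7300.
Efficiency = H/L = 2.6980/2.7300 = 98.8%.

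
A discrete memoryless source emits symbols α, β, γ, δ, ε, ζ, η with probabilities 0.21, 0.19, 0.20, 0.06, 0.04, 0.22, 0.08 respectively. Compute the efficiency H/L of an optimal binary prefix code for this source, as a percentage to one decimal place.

97.9%

Entropy H = −Σ p log₂ p ≈ 2.5938 bits.
Huffman merges: 1/25+3/50→1/10; 2/25+1/10→9/50; 9/50+19/100→37/100; 1/5+21/100→41/100; 11/50+37/100→59/100; 41/100+59/100→1. L = 53/20 ≈ 2.6500.
Efficiency = H/L = 2.5938/2.6500 = 97.9%.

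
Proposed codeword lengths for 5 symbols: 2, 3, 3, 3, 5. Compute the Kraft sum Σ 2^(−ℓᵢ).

With common denominator 2^5 = 32: Σ 2^(−ℓᵢ) = 8/32 + 4/32 + 4/32 + 4/32 + 1/32 = 21/32 = 0.65625.

0.65625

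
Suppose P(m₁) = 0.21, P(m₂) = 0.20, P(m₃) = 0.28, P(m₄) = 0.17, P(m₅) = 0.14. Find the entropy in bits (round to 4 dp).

H = −Σ pᵢ log₂ pᵢ.
−0.21·log₂(0.21) = 0.4728
−0.20·log₂(0.20) = 0.4644
−0.28·log₂(0.28) = 0.5142
−0.17·log₂(0.17) = 0.4346
−0.14·log₂(0.14) = 0.3971
Sum ≈ 2.2831 → 2.2831 bits.

2.2831 bits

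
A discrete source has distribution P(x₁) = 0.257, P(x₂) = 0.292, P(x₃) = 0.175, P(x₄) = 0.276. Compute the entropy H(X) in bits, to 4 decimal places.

1.9750 bits

H = −Σ pᵢ log₂ pᵢ.
−0.257·log₂(0.257) = 0.5038
−0.292·log₂(0.292) = 0.5186
−0.175·log₂(0.175) = 0.4401
−0.276·log₂(0.276) = 0.5126
Sum ≈ 1.9750 → 1.9750 bits.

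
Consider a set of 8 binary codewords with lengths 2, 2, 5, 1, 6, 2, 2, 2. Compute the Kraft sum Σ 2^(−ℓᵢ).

With common denominator 2^6 = 64: Σ 2^(−ℓᵢ) = 16/64 + 16/64 + 2/64 + 32/64 + 1/64 + 16/64 + 16/64 + 16/64 = 115/64 = 1.796875.

1.796875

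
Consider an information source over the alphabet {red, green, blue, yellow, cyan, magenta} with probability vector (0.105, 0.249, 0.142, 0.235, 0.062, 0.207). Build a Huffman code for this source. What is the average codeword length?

2.476 bits/symbol

Repeatedly combine the two least-probable nodes; the expected code length is the sum of the merged weights.
merge 31/500 + 21/200 → 167/1000
merge 71/500 + 167/1000 → 309/1000
merge 207/1000 + 47/200 → 221/500
merge 249/1000 + 309/1000 → 279/500
merge 221/500 + 279/500 → 1
L = 167/1000 + 309/1000 + 221/500 + 279/500 + 1 = 619/250 = 2.476 bits/symbol.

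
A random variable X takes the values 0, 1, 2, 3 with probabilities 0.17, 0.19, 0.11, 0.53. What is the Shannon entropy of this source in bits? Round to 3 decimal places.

1.726 bits

H = −Σ pᵢ log₂ pᵢ.
−0.17·log₂(0.17) = 0.4346
−0.19·log₂(0.19) = 0.4552
−0.11·log₂(0.11) = 0.3503
−0.53·log₂(0.53) = 0.4854
Sum ≈ 1.7255 → 1.726 bits.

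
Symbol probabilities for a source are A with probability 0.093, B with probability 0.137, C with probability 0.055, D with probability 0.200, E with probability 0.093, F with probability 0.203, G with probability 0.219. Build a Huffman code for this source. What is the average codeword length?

2.726 bits/symbol

Repeatedly combine the two least-probable nodes; the expected code length is the sum of the merged weights.
merge 11/200 + 93/1000 → 37/250
merge 93/1000 + 137/1000 → 23/100
merge 37/250 + 1/5 → 87/250
merge 203/1000 + 219/1000 → 211/500
merge 23/100 + 87/250 → 289/500
merge 211/500 + 289/500 → 1
L = 37/250 + 23/100 + 87/250 + 211/500 + 289/500 + 1 = 1363/500 = 2.726 bits/symbol.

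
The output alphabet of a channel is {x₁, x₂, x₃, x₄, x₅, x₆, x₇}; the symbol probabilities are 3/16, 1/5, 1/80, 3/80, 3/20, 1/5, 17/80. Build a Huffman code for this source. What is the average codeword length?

Repeatedly combine the two least-probable nodes; the expected code length is the sum of the merged weights.
merge 1/80 + 3/80 → 1/20
merge 1/20 + 3/20 → 1/5
merge 3/16 + 1/5 → 31/80
merge 1/5 + 1/5 → 2/5
merge 17/80 + 31/80 → 3/5
merge 2/5 + 3/5 → 1
L = 1/20 + 1/5 + 31/80 + 2/5 + 3/5 + 1 = 211/80 = 2.6375 bits/symbol.

2.6375 bits/symbol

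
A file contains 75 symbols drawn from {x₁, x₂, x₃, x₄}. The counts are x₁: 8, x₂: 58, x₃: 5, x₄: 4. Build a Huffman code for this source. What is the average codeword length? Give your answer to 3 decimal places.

Probabilities are the counts divided by 75.
Repeatedly combine the two least-probable nodes; the expected code length is the sum of the merged weights.
merge 4/75 + 1/15 → 3/25
merge 8/75 + 3/25 → 17/75
merge 17/75 + 58/75 → 1
L = 3/25 + 17/75 + 1 = 101/75 ≈ 1.347 bits/symbol.

1.347 bits/symbol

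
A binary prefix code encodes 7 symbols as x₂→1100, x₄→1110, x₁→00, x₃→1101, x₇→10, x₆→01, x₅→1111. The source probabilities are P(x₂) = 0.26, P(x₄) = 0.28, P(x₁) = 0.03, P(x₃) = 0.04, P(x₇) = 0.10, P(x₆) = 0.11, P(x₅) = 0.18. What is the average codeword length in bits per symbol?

3.52 bits/symbol

L̄ = Σ pᵢ·ℓᵢ = 0.26·4 + 0.28·4 + 0.03·2 + 0.04·4 + 0.10·2 + 0.11·2 + 0.18·4 = 3.52 bits/symbol.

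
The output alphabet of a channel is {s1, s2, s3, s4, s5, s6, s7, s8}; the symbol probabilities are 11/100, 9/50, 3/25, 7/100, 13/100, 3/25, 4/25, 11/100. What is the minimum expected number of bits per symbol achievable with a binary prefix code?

3 bits/symbol

Repeatedly combine the two least-probable nodes; the expected code length is the sum of the merged weights.
merge 7/100 + 11/100 → 9/50
merge 11/100 + 3/25 → 23/100
merge 3/25 + 13/100 → 1/4
merge 4/25 + 9/50 → 17/50
merge 9/50 + 23/100 → 41/100
merge 1/4 + 17/50 → 59/100
merge 41/100 + 59/100 → 1
L = 9/50 + 23/100 + 1/4 + 17/50 + 41/100 + 59/100 + 1 = 3 bits/symbol.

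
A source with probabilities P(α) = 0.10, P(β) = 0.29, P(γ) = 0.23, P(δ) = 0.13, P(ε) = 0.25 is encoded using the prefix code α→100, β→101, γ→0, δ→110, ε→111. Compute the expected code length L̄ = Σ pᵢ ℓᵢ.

L̄ = Σ pᵢ·ℓᵢ = 0.10·3 + 0.29·3 + 0.23·1 + 0.13·3 + 0.25·3 = 2.54 bits/symbol.

2.54 bits/symbol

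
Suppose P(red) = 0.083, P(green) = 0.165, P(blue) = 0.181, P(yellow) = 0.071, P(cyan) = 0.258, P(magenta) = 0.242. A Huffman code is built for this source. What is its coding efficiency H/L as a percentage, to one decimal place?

98.8%

Entropy H = −Σ p log₂ p ≈ 2.4438 bits.
Huffman merges: 71/1000+83/1000→77/500; 77/500+33/200→319/1000; 181/1000+121/500→423/1000; 129/500+319/1000→577/1000; 423/1000+577/1000→1. L = 2473/1000 ≈ 2.4730.
Efficiency = H/L = 2.4438/2.4730 = 98.8%.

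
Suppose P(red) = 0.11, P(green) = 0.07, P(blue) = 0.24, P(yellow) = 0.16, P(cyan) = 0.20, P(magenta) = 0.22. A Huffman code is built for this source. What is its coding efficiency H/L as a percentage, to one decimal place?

98.5%

Entropy H = −Σ p log₂ p ≈ 2.4810 bits.
Huffman merges: 7/100+11/100→9/50; 4/25+9/50→17/50; 1/5+11/50→21/50; 6/25+17/50→29/50; 21/50+29/50→1. L = 63/25 ≈ 2.5200.
Efficiency = H/L = 2.4810/2.5200 = 98.5%.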